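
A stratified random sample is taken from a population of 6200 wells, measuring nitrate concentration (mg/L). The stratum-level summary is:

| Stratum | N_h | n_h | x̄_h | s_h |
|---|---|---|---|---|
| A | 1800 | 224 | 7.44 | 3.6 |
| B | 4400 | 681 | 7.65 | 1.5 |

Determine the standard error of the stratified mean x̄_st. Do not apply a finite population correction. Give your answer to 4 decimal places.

V̂(x̄_st) = Σ W_h² s_h²/n_h, with W_h = N_h/N and N = 6200:
  stratum A: (1800/6200)²·3.6²/224 = 0.00487662
  stratum B: (4400/6200)²·1.5²/681 = 0.00166402
V̂(x̄_st) = 0.00654063
SE(x̄_st) = √0.00654063 = 0.0808742

SE(x̄_st) ≈ 0.0809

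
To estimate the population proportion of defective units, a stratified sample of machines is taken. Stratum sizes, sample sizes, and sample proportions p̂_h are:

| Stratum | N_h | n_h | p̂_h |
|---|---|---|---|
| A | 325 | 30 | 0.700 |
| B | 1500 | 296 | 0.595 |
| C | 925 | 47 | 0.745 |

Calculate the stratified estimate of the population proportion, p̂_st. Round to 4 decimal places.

p̂_st ≈ 0.6579

N = 2750; stratum weights W_h = N_h/N.
p̂_st = Σ W_h p̂_h = (325·0.700 + 1500·0.595 + 925·0.745)/2750 = 0.65786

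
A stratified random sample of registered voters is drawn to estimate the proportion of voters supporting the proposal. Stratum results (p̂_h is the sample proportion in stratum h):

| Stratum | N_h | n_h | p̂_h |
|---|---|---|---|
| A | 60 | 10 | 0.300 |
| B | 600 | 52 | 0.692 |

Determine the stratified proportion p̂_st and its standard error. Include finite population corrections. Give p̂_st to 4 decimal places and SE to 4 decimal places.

p̂_st ≈ 0.6564, SE ≈ 0.0576

N = 660; stratum weights W_h = N_h/N.
p̂_st = Σ W_h p̂_h = (60·0.300 + 600·0.692)/660 = 0.65636
V̂(p̂_st) = Σ W_h² (1 − n_h/N_h) p̂_h(1−p̂_h)/(n_h−1):
  stratum A: (60/660)²·(1 − 10/60)·0.300·0.700/9 = 0.000160698
  stratum B: (600/660)²·(1 − 52/600)·0.692·0.308/51 = 0.0031545
V̂(p̂_st) = 0.0033152; SE = √V̂ = 0.0575778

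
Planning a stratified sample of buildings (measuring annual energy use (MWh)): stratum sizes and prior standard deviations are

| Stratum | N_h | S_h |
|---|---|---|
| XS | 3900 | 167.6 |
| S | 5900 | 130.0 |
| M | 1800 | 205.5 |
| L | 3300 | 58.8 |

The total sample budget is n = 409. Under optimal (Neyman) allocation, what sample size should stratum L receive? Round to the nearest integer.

Neyman allocation: n_h = n · N_h S_h / Σ N_i S_i, with n = 409.
  stratum XS: N_h·S_h = 3900·167.6 = 653640.00
  stratum S: N_h·S_h = 5900·130.0 = 767000.00
  stratum M: N_h·S_h = 1800·205.5 = 369900.00
  stratum L: N_h·S_h = 3300·58.8 = 194040.00
Σ N_h S_h = 1984580.00
n for stratum L = 409·194040.00/1984580.00 = 39.989 → 40

40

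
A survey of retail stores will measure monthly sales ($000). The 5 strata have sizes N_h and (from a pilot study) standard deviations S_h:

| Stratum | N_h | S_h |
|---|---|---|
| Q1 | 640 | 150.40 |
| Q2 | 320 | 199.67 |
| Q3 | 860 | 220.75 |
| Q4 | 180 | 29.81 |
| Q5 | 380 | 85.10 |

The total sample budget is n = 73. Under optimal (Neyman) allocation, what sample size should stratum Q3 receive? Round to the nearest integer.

Neyman allocation: n_h = n · N_h S_h / Σ N_i S_i, with n = 73.
  stratum Q1: N_h·S_h = 640·150.40 = 96256.00
  stratum Q2: N_h·S_h = 320·199.67 = 63894.40
  stratum Q3: N_h·S_h = 860·220.75 = 189845.00
  stratum Q4: N_h·S_h = 180·29.81 = 5365.80
  stratum Q5: N_h·S_h = 380·85.10 = 32338.00
Σ N_h S_h = 387699.20
n for stratum Q3 = 73·189845.00/387699.20 = 35.746 → 36

36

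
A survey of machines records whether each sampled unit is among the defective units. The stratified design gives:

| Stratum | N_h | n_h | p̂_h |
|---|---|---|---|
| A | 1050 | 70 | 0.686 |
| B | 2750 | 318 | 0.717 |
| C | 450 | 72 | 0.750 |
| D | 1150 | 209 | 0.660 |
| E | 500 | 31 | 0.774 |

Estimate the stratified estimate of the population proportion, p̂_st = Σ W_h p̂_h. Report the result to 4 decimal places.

p̂_st ≈ 0.7077

N = 5900; stratum weights W_h = N_h/N.
p̂_st = Σ W_h p̂_h = (1050·0.686 + 2750·0.717 + 450·0.750 + 1150·0.660 + 500·0.774)/5900 = 0.70772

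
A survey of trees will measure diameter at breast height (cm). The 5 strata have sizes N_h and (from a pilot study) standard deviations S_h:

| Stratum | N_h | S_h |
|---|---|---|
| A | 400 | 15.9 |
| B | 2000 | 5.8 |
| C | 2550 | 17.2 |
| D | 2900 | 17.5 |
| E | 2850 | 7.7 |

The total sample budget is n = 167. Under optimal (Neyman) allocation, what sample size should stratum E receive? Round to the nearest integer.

27

Neyman allocation: n_h = n · N_h S_h / Σ N_i S_i, with n = 167.
  stratum A: N_h·S_h = 400·15.9 = 6360.00
  stratum B: N_h·S_h = 2000·5.8 = 11600.00
  stratum C: N_h·S_h = 2550·17.2 = 43860.00
  stratum D: N_h·S_h = 2900·17.5 = 50750.00
  stratum E: N_h·S_h = 2850·7.7 = 21945.00
Σ N_h S_h = 134515.00
n for stratum E = 167·21945.00/134515.00 = 27.245 → 27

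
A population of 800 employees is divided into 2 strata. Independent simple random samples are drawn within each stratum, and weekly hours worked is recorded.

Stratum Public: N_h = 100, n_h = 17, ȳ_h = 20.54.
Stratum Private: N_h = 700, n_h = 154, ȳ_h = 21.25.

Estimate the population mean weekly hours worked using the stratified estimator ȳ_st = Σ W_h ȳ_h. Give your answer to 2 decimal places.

N = Σ N_h = 800. Stratum weights W_h = N_h/N.
ȳ_st = (100·20.54 + 700·21.25) / 800 = 21.1612

ȳ_st ≈ 21.16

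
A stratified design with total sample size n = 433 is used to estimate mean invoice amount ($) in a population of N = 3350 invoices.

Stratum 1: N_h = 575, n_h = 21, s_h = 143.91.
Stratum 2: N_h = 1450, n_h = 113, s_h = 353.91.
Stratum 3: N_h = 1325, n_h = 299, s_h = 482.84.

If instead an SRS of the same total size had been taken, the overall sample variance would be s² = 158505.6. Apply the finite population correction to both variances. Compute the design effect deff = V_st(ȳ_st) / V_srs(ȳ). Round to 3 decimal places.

deff ≈ 0.985

V̂(ȳ_st) = Σ W_h² (1 − n_h/N_h) s_h²/n_h, with W_h = N_h/N and N = 3350:
  stratum 1: (575/3350)²·(1 − 21/575)·143.91²/21 = 27.9931
  stratum 2: (1450/3350)²·(1 − 113/1450)·353.91²/113 = 191.477
  stratum 3: (1325/3350)²·(1 − 299/1325)·482.84²/299 = 94.4515
V_st = 313.922
V_srs = (1 − 433/3350)·158505.6/433 = 318.749
deff = V_st / V_srs = 313.922/318.749 = 0.9849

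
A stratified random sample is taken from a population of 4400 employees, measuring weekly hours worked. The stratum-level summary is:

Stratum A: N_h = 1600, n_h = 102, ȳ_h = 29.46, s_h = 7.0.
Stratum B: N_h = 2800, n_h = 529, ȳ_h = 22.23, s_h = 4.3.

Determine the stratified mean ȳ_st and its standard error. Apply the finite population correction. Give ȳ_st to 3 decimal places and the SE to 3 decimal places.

ȳ_st = Σ W_h ȳ_h = (1600·29.46 + 2800·22.23)/4400 = 24.85909
V̂(ȳ_st) = Σ W_h² (1 − n_h/N_h) s_h²/n_h, with W_h = N_h/N and N = 4400:
  stratum A: (1600/4400)²·(1 − 102/1600)·7.0²/102 = 0.0594733
  stratum B: (2800/4400)²·(1 − 529/2800)·4.3²/529 = 0.0114802
V̂(ȳ_st) = 0.0709536
SE(ȳ_st) = √0.0709536 = 0.266371

ȳ_st ≈ 24.859, SE ≈ 0.266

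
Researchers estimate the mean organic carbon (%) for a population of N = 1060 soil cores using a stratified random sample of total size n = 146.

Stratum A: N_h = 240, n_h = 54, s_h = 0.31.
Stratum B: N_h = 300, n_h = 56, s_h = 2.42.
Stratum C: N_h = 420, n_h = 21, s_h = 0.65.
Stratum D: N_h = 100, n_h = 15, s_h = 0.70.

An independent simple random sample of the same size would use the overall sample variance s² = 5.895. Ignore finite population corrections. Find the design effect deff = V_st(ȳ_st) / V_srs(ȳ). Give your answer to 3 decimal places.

deff ≈ 0.295

V̂(ȳ_st) = Σ W_h² s_h²/n_h, with W_h = N_h/N and N = 1060:
  stratum A: (240/1060)²·0.31²/54 = 9.12306e-05
  stratum B: (300/1060)²·2.42²/56 = 0.00837671
  stratum C: (420/1060)²·0.65²/21 = 0.0031586
  stratum D: (100/1060)²·0.70²/15 = 0.000290732
V_st = 0.0119173
V_srs = s²/n = 5.895/146 = 0.0403767
deff = V_st / V_srs = 0.0119173/0.0403767 = 0.2952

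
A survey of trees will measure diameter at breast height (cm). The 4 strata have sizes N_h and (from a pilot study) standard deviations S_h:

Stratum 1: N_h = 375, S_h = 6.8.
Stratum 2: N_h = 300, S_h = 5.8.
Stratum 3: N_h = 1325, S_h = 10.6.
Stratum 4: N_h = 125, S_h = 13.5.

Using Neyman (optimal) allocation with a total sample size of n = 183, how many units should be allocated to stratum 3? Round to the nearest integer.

128

Neyman allocation: n_h = n · N_h S_h / Σ N_i S_i, with n = 183.
  stratum 1: N_h·S_h = 375·6.8 = 2550.00
  stratum 2: N_h·S_h = 300·5.8 = 1740.00
  stratum 3: N_h·S_h = 1325·10.6 = 14045.00
  stratum 4: N_h·S_h = 125·13.5 = 1687.50
Σ N_h S_h = 20022.50
n for stratum 3 = 183·14045.00/20022.50 = 128.367 → 128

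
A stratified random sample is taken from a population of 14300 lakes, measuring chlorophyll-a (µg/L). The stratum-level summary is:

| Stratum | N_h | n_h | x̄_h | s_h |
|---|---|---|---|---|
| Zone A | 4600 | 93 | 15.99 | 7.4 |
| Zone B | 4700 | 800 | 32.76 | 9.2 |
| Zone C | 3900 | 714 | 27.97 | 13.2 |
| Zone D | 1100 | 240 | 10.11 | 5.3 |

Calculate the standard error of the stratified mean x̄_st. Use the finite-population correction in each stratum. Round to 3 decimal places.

SE(x̄_st) ≈ 0.291

V̂(x̄_st) = Σ W_h² (1 − n_h/N_h) s_h²/n_h, with W_h = N_h/N and N = 14300:
  stratum Zone A: (4600/14300)²·(1 − 93/4600)·7.4²/93 = 0.0596972
  stratum Zone B: (4700/14300)²·(1 − 800/4700)·9.2²/800 = 0.00948366
  stratum Zone C: (3900/14300)²·(1 − 714/3900)·13.2²/714 = 0.0148282
  stratum Zone D: (1100/14300)²·(1 − 240/1100)·5.3²/240 = 0.000541451
V̂(x̄_st) = 0.0845505
SE(x̄_st) = √0.0845505 = 0.290776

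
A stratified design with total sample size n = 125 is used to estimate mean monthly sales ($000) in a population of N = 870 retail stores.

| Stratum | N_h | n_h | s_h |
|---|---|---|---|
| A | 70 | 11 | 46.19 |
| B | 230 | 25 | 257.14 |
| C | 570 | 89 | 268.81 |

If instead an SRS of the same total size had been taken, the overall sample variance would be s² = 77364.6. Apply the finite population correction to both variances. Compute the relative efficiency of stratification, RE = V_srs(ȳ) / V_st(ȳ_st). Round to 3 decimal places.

RE ≈ 1.152

V̂(ȳ_st) = Σ W_h² (1 − n_h/N_h) s_h²/n_h, with W_h = N_h/N and N = 870:
  stratum A: (70/870)²·(1 − 11/70)·46.19²/11 = 1.05831
  stratum B: (230/870)²·(1 − 25/230)·257.14²/25 = 164.756
  stratum C: (570/870)²·(1 − 89/570)·268.81²/89 = 294.091
V_st = 459.906
V_srs = (1 − 125/870)·77364.6/125 = 529.992
Relative efficiency = V_srs / V_st = 529.992/459.906 = 1.1524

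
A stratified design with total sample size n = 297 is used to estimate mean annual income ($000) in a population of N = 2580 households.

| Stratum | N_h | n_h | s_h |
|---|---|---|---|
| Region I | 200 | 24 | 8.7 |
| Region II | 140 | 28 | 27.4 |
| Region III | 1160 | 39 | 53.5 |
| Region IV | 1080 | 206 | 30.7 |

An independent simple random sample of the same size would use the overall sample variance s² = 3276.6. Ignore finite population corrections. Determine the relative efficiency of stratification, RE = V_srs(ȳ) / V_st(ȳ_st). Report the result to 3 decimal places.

V̂(ȳ_st) = Σ W_h² s_h²/n_h, with W_h = N_h/N and N = 2580:
  stratum Region I: (200/2580)²·8.7²/24 = 0.0189517
  stratum Region II: (140/2580)²·27.4²/28 = 0.0789514
  stratum Region III: (1160/2580)²·53.5²/39 = 14.8361
  stratum Region IV: (1080/2580)²·30.7²/206 = 0.801711
V_st = 15.7357
V_srs = s²/n = 3276.6/297 = 11.0323
Relative efficiency = V_srs / V_st = 11.0323/15.7357 = 0.7011

RE ≈ 0.701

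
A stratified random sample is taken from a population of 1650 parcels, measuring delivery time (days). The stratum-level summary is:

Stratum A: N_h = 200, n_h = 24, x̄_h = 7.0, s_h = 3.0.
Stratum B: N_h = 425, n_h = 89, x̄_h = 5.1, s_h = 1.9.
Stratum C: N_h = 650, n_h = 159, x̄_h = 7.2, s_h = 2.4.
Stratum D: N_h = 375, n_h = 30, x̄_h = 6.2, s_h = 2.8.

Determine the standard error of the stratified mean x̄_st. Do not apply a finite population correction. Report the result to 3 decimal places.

SE(x̄_st) ≈ 0.165

V̂(x̄_st) = Σ W_h² s_h²/n_h, with W_h = N_h/N and N = 1650:
  stratum A: (200/1650)²·3.0²/24 = 0.00550964
  stratum B: (425/1650)²·1.9²/89 = 0.00269108
  stratum C: (650/1650)²·2.4²/159 = 0.00562191
  stratum D: (375/1650)²·2.8²/30 = 0.0134986
V̂(x̄_st) = 0.0273213
SE(x̄_st) = √0.0273213 = 0.165291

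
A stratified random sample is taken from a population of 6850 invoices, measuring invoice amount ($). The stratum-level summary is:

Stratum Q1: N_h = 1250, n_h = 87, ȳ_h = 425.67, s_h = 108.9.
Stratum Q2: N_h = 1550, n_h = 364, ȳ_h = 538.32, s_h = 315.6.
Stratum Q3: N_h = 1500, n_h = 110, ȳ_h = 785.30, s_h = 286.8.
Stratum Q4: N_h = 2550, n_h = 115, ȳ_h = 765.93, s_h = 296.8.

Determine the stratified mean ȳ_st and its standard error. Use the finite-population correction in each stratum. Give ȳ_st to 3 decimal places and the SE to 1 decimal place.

ȳ_st ≈ 656.577, SE ≈ 12.2

ȳ_st = Σ W_h ȳ_h = (1250·425.67 + 1550·538.32 + 1500·785.30 + 2550·765.93)/6850 = 656.57737
V̂(ȳ_st) = Σ W_h² (1 − n_h/N_h) s_h²/n_h, with W_h = N_h/N and N = 6850:
  stratum Q1: (1250/6850)²·(1 − 87/1250)·108.9²/87 = 4.22323
  stratum Q2: (1550/6850)²·(1 − 364/1550)·315.6²/364 = 10.7203
  stratum Q3: (1500/6850)²·(1 − 110/1500)·286.8²/110 = 33.227
  stratum Q4: (2550/6850)²·(1 − 115/2550)·296.8²/115 = 101.365
V̂(ȳ_st) = 149.535
SE(ȳ_st) = √149.535 = 12.2285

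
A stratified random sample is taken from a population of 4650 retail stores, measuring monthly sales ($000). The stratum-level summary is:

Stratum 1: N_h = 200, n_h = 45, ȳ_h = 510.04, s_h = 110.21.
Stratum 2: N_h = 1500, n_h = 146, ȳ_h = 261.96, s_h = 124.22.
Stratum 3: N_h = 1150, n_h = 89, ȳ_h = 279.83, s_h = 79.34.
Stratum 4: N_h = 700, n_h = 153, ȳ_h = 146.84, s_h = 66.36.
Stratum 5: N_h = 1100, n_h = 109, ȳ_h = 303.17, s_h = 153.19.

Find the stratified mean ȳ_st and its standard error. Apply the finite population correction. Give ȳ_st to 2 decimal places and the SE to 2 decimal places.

ȳ_st ≈ 269.47, SE ≈ 5.07

ȳ_st = Σ W_h ȳ_h = (200·510.04 + 1500·261.96 + 1150·279.83 + 700·146.84 + 1100·303.17)/4650 = 269.46828
V̂(ȳ_st) = Σ W_h² (1 − n_h/N_h) s_h²/n_h, with W_h = N_h/N and N = 4650:
  stratum 1: (200/4650)²·(1 − 45/200)·110.21²/45 = 0.386977
  stratum 2: (1500/4650)²·(1 − 146/1500)·124.22²/146 = 9.92737
  stratum 3: (1150/4650)²·(1 − 89/1150)·79.34²/89 = 3.99118
  stratum 4: (700/4650)²·(1 − 153/700)·66.36²/153 = 0.509684
  stratum 5: (1100/4650)²·(1 − 109/1100)·153.19²/109 = 10.8541
V̂(ȳ_st) = 25.6693
SE(ȳ_st) = √25.6693 = 5.06649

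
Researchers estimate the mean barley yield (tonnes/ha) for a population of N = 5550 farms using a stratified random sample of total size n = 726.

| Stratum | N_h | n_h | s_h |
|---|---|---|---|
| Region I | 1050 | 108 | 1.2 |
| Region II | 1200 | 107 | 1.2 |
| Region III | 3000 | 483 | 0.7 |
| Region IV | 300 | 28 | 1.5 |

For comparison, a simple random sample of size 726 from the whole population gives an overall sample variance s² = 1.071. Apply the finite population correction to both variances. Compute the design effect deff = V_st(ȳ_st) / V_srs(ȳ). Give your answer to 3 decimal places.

deff ≈ 1.141

V̂(ȳ_st) = Σ W_h² (1 − n_h/N_h) s_h²/n_h, with W_h = N_h/N and N = 5550:
  stratum Region I: (1050/5550)²·(1 − 108/1050)·1.2²/108 = 0.000428147
  stratum Region II: (1200/5550)²·(1 − 107/1200)·1.2²/107 = 0.000573052
  stratum Region III: (3000/5550)²·(1 − 483/3000)·0.7²/483 = 0.000248695
  stratum Region IV: (300/5550)²·(1 − 28/300)·1.5²/28 = 0.000212877
V_st = 0.00146277
V_srs = (1 − 726/5550)·1.071/726 = 0.00128223
deff = V_st / V_srs = 0.00146277/0.00128223 = 1.1408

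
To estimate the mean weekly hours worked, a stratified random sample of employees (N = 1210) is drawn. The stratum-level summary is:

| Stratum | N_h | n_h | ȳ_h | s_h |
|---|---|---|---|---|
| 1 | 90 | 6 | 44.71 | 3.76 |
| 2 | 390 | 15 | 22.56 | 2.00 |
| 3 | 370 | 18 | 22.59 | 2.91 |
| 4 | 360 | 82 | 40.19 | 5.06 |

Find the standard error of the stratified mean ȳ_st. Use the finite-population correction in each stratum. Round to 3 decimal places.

SE(ȳ_st) ≈ 0.319

V̂(ȳ_st) = Σ W_h² (1 − n_h/N_h) s_h²/n_h, with W_h = N_h/N and N = 1210:
  stratum 1: (90/1210)²·(1 − 6/90)·3.76²/6 = 0.0121668
  stratum 2: (390/1210)²·(1 − 15/390)·2.00²/15 = 0.0266375
  stratum 3: (370/1210)²·(1 − 18/370)·2.91²/18 = 0.0418492
  stratum 4: (360/1210)²·(1 − 82/360)·5.06²/82 = 0.0213434
V̂(ȳ_st) = 0.101997
SE(ȳ_st) = √0.101997 = 0.31937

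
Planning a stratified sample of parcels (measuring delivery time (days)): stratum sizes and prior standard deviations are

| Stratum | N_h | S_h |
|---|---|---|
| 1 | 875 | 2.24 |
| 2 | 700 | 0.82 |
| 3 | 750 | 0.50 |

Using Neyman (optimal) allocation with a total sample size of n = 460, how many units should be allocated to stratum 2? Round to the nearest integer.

91

Neyman allocation: n_h = n · N_h S_h / Σ N_i S_i, with n = 460.
  stratum 1: N_h·S_h = 875·2.24 = 1960.00
  stratum 2: N_h·S_h = 700·0.82 = 574.00
  stratum 3: N_h·S_h = 750·0.50 = 375.00
Σ N_h S_h = 2909.00
n for stratum 2 = 460·574.00/2909.00 = 90.767 → 91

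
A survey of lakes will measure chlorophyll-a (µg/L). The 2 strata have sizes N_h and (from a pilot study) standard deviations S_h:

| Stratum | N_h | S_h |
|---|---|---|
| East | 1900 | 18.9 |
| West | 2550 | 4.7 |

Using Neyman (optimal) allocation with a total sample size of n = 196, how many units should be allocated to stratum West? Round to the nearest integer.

Neyman allocation: n_h = n · N_h S_h / Σ N_i S_i, with n = 196.
  stratum East: N_h·S_h = 1900·18.9 = 35910.00
  stratum West: N_h·S_h = 2550·4.7 = 11985.00
Σ N_h S_h = 47895.00
n for stratum West = 196·11985.00/47895.00 = 49.046 → 49

49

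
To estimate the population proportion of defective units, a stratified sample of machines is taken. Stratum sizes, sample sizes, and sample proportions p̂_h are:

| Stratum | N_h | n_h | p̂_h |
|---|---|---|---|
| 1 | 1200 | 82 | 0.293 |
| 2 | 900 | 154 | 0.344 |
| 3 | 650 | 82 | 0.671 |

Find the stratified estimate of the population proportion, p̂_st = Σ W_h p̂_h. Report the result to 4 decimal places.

p̂_st ≈ 0.3990

N = 2750; stratum weights W_h = N_h/N.
p̂_st = Σ W_h p̂_h = (1200·0.293 + 900·0.344 + 650·0.671)/2750 = 0.39904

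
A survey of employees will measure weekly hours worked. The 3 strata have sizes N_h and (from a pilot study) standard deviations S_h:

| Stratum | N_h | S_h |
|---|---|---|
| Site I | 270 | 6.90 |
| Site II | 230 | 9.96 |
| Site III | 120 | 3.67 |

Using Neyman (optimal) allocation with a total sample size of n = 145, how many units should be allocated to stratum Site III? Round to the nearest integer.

14

Neyman allocation: n_h = n · N_h S_h / Σ N_i S_i, with n = 145.
  stratum Site I: N_h·S_h = 270·6.90 = 1863.00
  stratum Site II: N_h·S_h = 230·9.96 = 2290.80
  stratum Site III: N_h·S_h = 120·3.67 = 440.40
Σ N_h S_h = 4594.20
n for stratum Site III = 145·440.40/4594.20 = 13.900 → 14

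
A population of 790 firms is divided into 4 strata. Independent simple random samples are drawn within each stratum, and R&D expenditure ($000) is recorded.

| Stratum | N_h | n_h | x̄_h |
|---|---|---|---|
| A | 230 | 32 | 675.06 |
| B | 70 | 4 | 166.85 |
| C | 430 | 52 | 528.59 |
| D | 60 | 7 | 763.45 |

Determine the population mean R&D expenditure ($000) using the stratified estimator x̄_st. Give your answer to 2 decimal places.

x̄_st ≈ 557.02

N = Σ N_h = 790. Stratum weights W_h = N_h/N.
x̄_st = (230·675.06 + 70·166.85 + 430·528.59 + 60·763.45) / 790 = 557.0177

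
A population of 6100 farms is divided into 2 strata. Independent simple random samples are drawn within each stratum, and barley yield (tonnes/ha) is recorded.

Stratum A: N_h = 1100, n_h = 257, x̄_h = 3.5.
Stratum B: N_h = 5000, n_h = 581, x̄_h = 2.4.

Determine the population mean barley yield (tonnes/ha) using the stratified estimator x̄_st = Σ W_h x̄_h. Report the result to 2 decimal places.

x̄_st ≈ 2.60

N = Σ N_h = 6100. Stratum weights W_h = N_h/N.
x̄_st = (1100·3.5 + 5000·2.4) / 6100 = 2.5984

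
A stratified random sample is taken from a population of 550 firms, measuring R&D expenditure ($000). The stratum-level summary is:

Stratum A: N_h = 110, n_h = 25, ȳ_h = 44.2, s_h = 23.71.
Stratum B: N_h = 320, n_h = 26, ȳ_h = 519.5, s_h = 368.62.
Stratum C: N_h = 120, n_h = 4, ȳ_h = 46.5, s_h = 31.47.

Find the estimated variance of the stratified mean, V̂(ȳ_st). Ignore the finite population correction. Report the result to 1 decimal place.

V̂(ȳ_st) ≈ 1781.8

V̂(ȳ_st) = Σ W_h² s_h²/n_h, with W_h = N_h/N and N = 550:
  stratum A: (110/550)²·23.71²/25 = 0.899463
  stratum B: (320/550)²·368.62²/26 = 1769.13
  stratum C: (120/550)²·31.47²/4 = 11.7861
V̂(ȳ_st) = 1781.81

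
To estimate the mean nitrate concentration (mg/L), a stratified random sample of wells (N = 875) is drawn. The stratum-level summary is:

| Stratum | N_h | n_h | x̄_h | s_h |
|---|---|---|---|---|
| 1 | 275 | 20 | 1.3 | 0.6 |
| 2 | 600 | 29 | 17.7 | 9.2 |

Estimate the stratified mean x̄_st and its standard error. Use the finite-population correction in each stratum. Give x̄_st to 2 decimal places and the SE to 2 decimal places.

x̄_st = Σ W_h x̄_h = (275·1.3 + 600·17.7)/875 = 12.54571
V̂(x̄_st) = Σ W_h² (1 − n_h/N_h) s_h²/n_h, with W_h = N_h/N and N = 875:
  stratum 1: (275/875)²·(1 − 20/275)·0.6²/20 = 0.00164865
  stratum 2: (600/875)²·(1 − 29/600)·9.2²/29 = 1.30602
V̂(x̄_st) = 1.30767
SE(x̄_st) = √1.30767 = 1.14353

x̄_st ≈ 12.55, SE ≈ 1.14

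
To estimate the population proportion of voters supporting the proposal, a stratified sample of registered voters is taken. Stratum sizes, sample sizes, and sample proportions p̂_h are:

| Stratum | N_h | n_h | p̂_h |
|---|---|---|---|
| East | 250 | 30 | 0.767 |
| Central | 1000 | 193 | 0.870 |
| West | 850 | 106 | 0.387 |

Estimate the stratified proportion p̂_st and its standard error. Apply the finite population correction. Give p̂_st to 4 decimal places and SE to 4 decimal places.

p̂_st ≈ 0.6622, SE ≈ 0.0226

N = 2100; stratum weights W_h = N_h/N.
p̂_st = Σ W_h p̂_h = (250·0.767 + 1000·0.870 + 850·0.387)/2100 = 0.66224
V̂(p̂_st) = Σ W_h² (1 − n_h/N_h) p̂_h(1−p̂_h)/(n_h−1):
  stratum East: (250/2100)²·(1 − 30/250)·0.767·0.233/29 = 7.68559e-05
  stratum Central: (1000/2100)²·(1 − 193/1000)·0.870·0.130/192 = 0.000107794
  stratum West: (850/2100)²·(1 − 106/850)·0.387·0.613/105 = 0.000323993
V̂(p̂_st) = 0.000508643; SE = √V̂ = 0.0225531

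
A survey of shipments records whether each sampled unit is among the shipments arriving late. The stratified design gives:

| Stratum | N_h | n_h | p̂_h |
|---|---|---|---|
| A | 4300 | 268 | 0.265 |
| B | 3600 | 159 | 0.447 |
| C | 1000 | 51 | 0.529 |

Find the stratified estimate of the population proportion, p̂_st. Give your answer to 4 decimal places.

p̂_st ≈ 0.3683

N = 8900; stratum weights W_h = N_h/N.
p̂_st = Σ W_h p̂_h = (4300·0.265 + 3600·0.447 + 1000·0.529)/8900 = 0.36828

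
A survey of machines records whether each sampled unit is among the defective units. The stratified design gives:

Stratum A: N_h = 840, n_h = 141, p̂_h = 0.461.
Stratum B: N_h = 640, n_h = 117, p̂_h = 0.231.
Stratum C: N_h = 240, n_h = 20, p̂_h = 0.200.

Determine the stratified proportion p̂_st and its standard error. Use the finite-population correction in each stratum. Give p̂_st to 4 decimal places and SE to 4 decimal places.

N = 1720; stratum weights W_h = N_h/N.
p̂_st = Σ W_h p̂_h = (840·0.461 + 640·0.231 + 240·0.200)/1720 = 0.33900
V̂(p̂_st) = Σ W_h² (1 − n_h/N_h) p̂_h(1−p̂_h)/(n_h−1):
  stratum A: (840/1720)²·(1 − 141/840)·0.461·0.539/140 = 0.000352258
  stratum B: (640/1720)²·(1 − 117/640)·0.231·0.769/116 = 0.000173263
  stratum C: (240/1720)²·(1 − 20/240)·0.200·0.800/19 = 0.000150295
V̂(p̂_st) = 0.000675816; SE = √V̂ = 0.0259965

p̂_st ≈ 0.3390, SE ≈ 0.0260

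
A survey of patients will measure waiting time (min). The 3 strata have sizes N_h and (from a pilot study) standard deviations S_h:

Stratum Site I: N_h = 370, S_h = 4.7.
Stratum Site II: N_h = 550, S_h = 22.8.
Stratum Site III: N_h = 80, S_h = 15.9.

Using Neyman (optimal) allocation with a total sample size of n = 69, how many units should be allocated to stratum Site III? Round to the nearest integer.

Neyman allocation: n_h = n · N_h S_h / Σ N_i S_i, with n = 69.
  stratum Site I: N_h·S_h = 370·4.7 = 1739.00
  stratum Site II: N_h·S_h = 550·22.8 = 12540.00
  stratum Site III: N_h·S_h = 80·15.9 = 1272.00
Σ N_h S_h = 15551.00
n for stratum Site III = 69·1272.00/15551.00 = 5.644 → 6

6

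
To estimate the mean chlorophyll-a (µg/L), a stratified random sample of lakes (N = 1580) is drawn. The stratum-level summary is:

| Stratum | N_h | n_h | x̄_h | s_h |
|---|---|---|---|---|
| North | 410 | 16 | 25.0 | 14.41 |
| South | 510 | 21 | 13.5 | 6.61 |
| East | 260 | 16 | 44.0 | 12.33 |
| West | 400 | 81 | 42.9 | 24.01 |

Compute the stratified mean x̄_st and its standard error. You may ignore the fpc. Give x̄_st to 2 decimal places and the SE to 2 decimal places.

x̄_st ≈ 28.95, SE ≈ 1.34

x̄_st = Σ W_h x̄_h = (410·25.0 + 510·13.5 + 260·44.0 + 400·42.9)/1580 = 28.94620
V̂(x̄_st) = Σ W_h² s_h²/n_h, with W_h = N_h/N and N = 1580:
  stratum North: (410/1580)²·14.41²/16 = 0.8739
  stratum South: (510/1580)²·6.61²/21 = 0.216775
  stratum East: (260/1580)²·12.33²/16 = 0.257299
  stratum West: (400/1580)²·24.01²/81 = 0.456147
V̂(x̄_st) = 1.80412
SE(x̄_st) = √1.80412 = 1.34318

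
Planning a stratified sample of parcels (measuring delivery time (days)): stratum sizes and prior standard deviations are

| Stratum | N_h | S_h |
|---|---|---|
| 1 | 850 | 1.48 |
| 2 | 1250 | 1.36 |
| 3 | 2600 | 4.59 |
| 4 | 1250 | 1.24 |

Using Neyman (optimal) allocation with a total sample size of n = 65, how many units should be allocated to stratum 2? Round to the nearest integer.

7

Neyman allocation: n_h = n · N_h S_h / Σ N_i S_i, with n = 65.
  stratum 1: N_h·S_h = 850·1.48 = 1258.00
  stratum 2: N_h·S_h = 1250·1.36 = 1700.00
  stratum 3: N_h·S_h = 2600·4.59 = 11934.00
  stratum 4: N_h·S_h = 1250·1.24 = 1550.00
Σ N_h S_h = 16442.00
n for stratum 2 = 65·1700.00/16442.00 = 6.721 → 7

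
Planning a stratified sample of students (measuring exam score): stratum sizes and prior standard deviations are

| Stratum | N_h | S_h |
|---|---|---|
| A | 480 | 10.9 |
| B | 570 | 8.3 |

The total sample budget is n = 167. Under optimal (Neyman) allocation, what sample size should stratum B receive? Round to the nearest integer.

79

Neyman allocation: n_h = n · N_h S_h / Σ N_i S_i, with n = 167.
  stratum A: N_h·S_h = 480·10.9 = 5232.00
  stratum B: N_h·S_h = 570·8.3 = 4731.00
Σ N_h S_h = 9963.00
n for stratum B = 167·4731.00/9963.00 = 79.301 → 79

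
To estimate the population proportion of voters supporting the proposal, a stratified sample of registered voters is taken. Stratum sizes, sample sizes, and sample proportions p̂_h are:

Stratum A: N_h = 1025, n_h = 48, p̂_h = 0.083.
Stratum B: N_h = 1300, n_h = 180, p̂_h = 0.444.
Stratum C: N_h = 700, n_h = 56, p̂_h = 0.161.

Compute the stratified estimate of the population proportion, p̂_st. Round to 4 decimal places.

N = 3025; stratum weights W_h = N_h/N.
p̂_st = Σ W_h p̂_h = (1025·0.083 + 1300·0.444 + 700·0.161)/3025 = 0.25619

p̂_st ≈ 0.2562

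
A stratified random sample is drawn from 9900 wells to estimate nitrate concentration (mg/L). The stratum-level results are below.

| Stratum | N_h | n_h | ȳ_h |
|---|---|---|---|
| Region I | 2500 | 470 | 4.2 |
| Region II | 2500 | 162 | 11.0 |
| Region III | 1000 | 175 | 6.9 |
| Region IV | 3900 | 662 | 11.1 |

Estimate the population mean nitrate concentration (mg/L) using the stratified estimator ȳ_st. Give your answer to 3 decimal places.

N = Σ N_h = 9900. Stratum weights W_h = N_h/N.
ȳ_st = (2500·4.2 + 2500·11.0 + 1000·6.9 + 3900·11.1) / 9900 = 8.90808

ȳ_st ≈ 8.908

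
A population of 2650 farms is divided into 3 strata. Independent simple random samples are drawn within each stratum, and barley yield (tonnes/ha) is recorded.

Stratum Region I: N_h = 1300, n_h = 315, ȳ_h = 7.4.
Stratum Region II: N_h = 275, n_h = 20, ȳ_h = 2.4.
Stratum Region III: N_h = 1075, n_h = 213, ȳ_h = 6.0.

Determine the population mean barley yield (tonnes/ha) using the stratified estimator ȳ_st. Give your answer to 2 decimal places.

N = Σ N_h = 2650. Stratum weights W_h = N_h/N.
ȳ_st = (1300·7.4 + 275·2.4 + 1075·6.0) / 2650 = 6.3132

ȳ_st ≈ 6.31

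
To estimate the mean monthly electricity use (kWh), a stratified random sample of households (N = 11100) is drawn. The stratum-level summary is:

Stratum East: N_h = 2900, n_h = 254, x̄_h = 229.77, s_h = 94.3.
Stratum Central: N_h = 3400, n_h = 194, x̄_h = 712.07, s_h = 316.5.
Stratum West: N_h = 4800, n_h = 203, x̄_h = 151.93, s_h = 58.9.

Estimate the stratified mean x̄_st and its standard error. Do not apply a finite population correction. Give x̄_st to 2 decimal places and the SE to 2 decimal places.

x̄_st ≈ 343.84, SE ≈ 7.35

x̄_st = Σ W_h x̄_h = (2900·229.77 + 3400·712.07 + 4800·151.93)/11100 = 343.84099
V̂(x̄_st) = Σ W_h² s_h²/n_h, with W_h = N_h/N and N = 11100:
  stratum East: (2900/11100)²·94.3²/254 = 2.38968
  stratum Central: (3400/11100)²·316.5²/194 = 48.446
  stratum West: (4800/11100)²·58.9²/203 = 3.19574
V̂(x̄_st) = 54.0314
SE(x̄_st) = √54.0314 = 7.3506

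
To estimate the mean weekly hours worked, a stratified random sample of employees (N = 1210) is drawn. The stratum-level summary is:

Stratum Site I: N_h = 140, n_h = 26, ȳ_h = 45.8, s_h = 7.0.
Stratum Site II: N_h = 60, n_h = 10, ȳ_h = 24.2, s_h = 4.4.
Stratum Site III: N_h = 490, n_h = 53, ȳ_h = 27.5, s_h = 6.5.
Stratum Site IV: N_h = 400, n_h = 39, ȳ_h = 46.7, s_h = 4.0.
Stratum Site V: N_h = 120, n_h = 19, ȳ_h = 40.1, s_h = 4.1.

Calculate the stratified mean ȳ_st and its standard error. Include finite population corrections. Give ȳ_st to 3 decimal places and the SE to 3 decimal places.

ȳ_st ≈ 37.050, SE ≈ 0.435

ȳ_st = Σ W_h ȳ_h = (140·45.8 + 60·24.2 + 490·27.5 + 400·46.7 + 120·40.1)/1210 = 37.05041
V̂(ȳ_st) = Σ W_h² (1 − n_h/N_h) s_h²/n_h, with W_h = N_h/N and N = 1210:
  stratum Site I: (140/1210)²·(1 − 26/140)·7.0²/26 = 0.020544
  stratum Site II: (60/1210)²·(1 − 10/60)·4.4²/10 = 0.00396694
  stratum Site III: (490/1210)²·(1 − 53/490)·6.5²/53 = 0.116589
  stratum Site IV: (400/1210)²·(1 − 39/400)·4.0²/39 = 0.0404624
  stratum Site V: (120/1210)²·(1 − 19/120)·4.1²/19 = 0.00732396
V̂(ȳ_st) = 0.188886
SE(ȳ_st) = √0.188886 = 0.434611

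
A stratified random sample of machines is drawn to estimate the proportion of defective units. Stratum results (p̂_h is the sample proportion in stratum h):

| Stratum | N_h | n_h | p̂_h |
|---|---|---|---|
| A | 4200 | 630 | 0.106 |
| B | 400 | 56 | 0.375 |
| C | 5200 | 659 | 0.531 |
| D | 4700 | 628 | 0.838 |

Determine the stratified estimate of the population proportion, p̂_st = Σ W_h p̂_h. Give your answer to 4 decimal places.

N = 14500; stratum weights W_h = N_h/N.
p̂_st = Σ W_h p̂_h = (4200·0.106 + 400·0.375 + 5200·0.531 + 4700·0.838)/14500 = 0.50310

p̂_st ≈ 0.5031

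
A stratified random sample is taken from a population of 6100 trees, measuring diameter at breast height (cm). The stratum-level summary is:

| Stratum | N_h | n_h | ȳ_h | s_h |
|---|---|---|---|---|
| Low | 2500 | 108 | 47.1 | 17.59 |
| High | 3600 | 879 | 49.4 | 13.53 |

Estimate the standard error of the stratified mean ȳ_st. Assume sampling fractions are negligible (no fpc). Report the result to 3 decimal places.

V̂(ȳ_st) = Σ W_h² s_h²/n_h, with W_h = N_h/N and N = 6100:
  stratum Low: (2500/6100)²·17.59²/108 = 0.481203
  stratum High: (3600/6100)²·13.53²/879 = 0.0725357
V̂(ȳ_st) = 0.553739
SE(ȳ_st) = √0.553739 = 0.744136

SE(ȳ_st) ≈ 0.744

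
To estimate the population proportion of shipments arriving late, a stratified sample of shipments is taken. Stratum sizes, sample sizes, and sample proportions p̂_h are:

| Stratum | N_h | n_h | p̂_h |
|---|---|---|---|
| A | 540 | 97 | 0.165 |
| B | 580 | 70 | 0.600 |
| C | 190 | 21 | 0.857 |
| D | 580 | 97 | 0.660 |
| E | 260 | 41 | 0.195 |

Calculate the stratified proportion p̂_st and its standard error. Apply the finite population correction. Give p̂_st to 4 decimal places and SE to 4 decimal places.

N = 2150; stratum weights W_h = N_h/N.
p̂_st = Σ W_h p̂_h = (540·0.165 + 580·0.600 + 190·0.857 + 580·0.660 + 260·0.195)/2150 = 0.48067
V̂(p̂_st) = Σ W_h² (1 − n_h/N_h) p̂_h(1−p̂_h)/(n_h−1):
  stratum A: (540/2150)²·(1 − 97/540)·0.165·0.835/96 = 7.42711e-05
  stratum B: (580/2150)²·(1 − 70/580)·0.600·0.400/69 = 0.000222579
  stratum C: (190/2150)²·(1 − 21/190)·0.857·0.143/20 = 4.25648e-05
  stratum D: (580/2150)²·(1 − 97/580)·0.660·0.340/96 = 0.000141661
  stratum E: (260/2150)²·(1 − 41/260)·0.195·0.805/40 = 4.83405e-05
V̂(p̂_st) = 0.000529416; SE = √V̂ = 0.023009

p̂_st ≈ 0.4807, SE ≈ 0.0230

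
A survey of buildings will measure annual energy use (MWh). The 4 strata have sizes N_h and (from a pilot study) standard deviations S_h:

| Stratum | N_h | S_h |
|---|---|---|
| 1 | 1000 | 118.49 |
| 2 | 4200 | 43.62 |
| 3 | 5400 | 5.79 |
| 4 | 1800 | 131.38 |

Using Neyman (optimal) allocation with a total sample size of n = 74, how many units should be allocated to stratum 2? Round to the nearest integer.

Neyman allocation: n_h = n · N_h S_h / Σ N_i S_i, with n = 74.
  stratum 1: N_h·S_h = 1000·118.49 = 118490.00
  stratum 2: N_h·S_h = 4200·43.62 = 183204.00
  stratum 3: N_h·S_h = 5400·5.79 = 31266.00
  stratum 4: N_h·S_h = 1800·131.38 = 236484.00
Σ N_h S_h = 569444.00
n for stratum 2 = 74·183204.00/569444.00 = 23.808 → 24

24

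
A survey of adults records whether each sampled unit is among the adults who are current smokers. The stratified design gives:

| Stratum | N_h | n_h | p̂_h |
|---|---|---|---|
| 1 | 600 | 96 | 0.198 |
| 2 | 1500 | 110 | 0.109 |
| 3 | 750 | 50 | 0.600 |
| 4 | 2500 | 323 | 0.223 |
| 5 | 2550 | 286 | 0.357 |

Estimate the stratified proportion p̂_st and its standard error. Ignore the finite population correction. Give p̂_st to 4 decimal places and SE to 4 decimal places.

N = 7900; stratum weights W_h = N_h/N.
p̂_st = Σ W_h p̂_h = (600·0.198 + 1500·0.109 + 750·0.600 + 2500·0.223 + 2550·0.357)/7900 = 0.27850
V̂(p̂_st) = Σ W_h² p̂_h(1−p̂_h)/(n_h−1):
  stratum 1: (600/7900)²·0.198·0.802/95 = 9.64194e-06
  stratum 2: (1500/7900)²·0.109·0.891/109 = 3.21223e-05
  stratum 3: (750/7900)²·0.600·0.400/49 = 4.41452e-05
  stratum 4: (2500/7900)²·0.223·0.777/322 = 5.38885e-05
  stratum 5: (2550/7900)²·0.357·0.643/285 = 8.3919e-05
V̂(p̂_st) = 0.000223717; SE = √V̂ = 0.0149572

p̂_st ≈ 0.2785, SE ≈ 0.0150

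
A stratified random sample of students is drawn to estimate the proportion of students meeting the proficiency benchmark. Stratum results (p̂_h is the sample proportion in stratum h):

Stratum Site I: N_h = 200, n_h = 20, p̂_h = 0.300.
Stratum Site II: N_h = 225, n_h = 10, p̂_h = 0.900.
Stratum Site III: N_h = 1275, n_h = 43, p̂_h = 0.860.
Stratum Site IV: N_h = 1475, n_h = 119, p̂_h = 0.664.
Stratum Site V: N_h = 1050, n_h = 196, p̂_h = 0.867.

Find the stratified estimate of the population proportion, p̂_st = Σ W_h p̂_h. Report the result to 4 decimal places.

p̂_st ≈ 0.7689

N = 4225; stratum weights W_h = N_h/N.
p̂_st = Σ W_h p̂_h = (200·0.300 + 225·0.900 + 1275·0.860 + 1475·0.664 + 1050·0.867)/4225 = 0.76893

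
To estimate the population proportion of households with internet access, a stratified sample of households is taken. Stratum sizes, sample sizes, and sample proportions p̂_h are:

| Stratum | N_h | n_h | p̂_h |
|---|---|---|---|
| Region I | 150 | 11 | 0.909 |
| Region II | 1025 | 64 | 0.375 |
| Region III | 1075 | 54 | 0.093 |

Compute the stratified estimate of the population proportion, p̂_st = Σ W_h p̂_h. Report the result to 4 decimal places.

p̂_st ≈ 0.2759

N = 2250; stratum weights W_h = N_h/N.
p̂_st = Σ W_h p̂_h = (150·0.909 + 1025·0.375 + 1075·0.093)/2250 = 0.27587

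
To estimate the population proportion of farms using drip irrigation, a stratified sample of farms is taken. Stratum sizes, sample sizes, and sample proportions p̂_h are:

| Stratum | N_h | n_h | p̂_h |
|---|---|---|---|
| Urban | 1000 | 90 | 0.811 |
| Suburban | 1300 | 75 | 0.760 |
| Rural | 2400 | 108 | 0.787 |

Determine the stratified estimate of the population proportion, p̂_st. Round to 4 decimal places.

N = 4700; stratum weights W_h = N_h/N.
p̂_st = Σ W_h p̂_h = (1000·0.811 + 1300·0.760 + 2400·0.787)/4700 = 0.78464

p̂_st ≈ 0.7846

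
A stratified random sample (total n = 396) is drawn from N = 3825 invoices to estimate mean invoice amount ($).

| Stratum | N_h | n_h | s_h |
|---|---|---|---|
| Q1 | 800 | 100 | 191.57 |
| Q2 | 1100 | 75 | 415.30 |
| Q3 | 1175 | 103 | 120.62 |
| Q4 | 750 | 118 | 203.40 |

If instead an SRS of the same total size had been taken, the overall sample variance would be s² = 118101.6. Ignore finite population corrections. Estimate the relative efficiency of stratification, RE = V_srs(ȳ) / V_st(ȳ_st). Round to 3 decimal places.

V̂(ȳ_st) = Σ W_h² s_h²/n_h, with W_h = N_h/N and N = 3825:
  stratum Q1: (800/3825)²·191.57²/100 = 16.0536
  stratum Q2: (1100/3825)²·415.30²/75 = 190.189
  stratum Q3: (1175/3825)²·120.62²/103 = 13.3295
  stratum Q4: (750/3825)²·203.40²/118 = 13.4797
V_st = 233.052
V_srs = s²/n = 118101.6/396 = 298.236
Relative efficiency = V_srs / V_st = 298.236/233.052 = 1.2797

RE ≈ 1.280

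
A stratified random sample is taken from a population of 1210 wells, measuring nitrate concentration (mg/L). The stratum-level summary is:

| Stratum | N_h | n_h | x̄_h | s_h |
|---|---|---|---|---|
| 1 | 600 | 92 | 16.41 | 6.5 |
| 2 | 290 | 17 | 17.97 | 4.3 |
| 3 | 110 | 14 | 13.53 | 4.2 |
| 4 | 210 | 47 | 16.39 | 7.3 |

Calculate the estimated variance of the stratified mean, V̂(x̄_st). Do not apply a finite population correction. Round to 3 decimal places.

V̂(x̄_st) ≈ 0.220

V̂(x̄_st) = Σ W_h² s_h²/n_h, with W_h = N_h/N and N = 1210:
  stratum 1: (600/1210)²·6.5²/92 = 0.11292
  stratum 2: (290/1210)²·4.3²/17 = 0.062476
  stratum 3: (110/1210)²·4.2²/14 = 0.0104132
  stratum 4: (210/1210)²·7.3²/47 = 0.034152
V̂(x̄_st) = 0.219961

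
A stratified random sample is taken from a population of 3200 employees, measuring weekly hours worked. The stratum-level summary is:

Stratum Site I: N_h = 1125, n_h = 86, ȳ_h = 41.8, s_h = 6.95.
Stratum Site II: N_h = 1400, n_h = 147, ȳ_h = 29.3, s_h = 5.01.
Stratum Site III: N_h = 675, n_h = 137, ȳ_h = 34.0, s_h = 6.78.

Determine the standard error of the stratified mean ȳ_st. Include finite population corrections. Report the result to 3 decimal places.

SE(ȳ_st) ≈ 0.324

V̂(ȳ_st) = Σ W_h² (1 − n_h/N_h) s_h²/n_h, with W_h = N_h/N and N = 3200:
  stratum Site I: (1125/3200)²·(1 − 86/1125)·6.95²/86 = 0.064112
  stratum Site II: (1400/3200)²·(1 − 147/1400)·5.01²/147 = 0.0292508
  stratum Site III: (675/3200)²·(1 − 137/675)·6.78²/137 = 0.0118994
V̂(ȳ_st) = 0.105262
SE(ȳ_st) = √0.105262 = 0.324441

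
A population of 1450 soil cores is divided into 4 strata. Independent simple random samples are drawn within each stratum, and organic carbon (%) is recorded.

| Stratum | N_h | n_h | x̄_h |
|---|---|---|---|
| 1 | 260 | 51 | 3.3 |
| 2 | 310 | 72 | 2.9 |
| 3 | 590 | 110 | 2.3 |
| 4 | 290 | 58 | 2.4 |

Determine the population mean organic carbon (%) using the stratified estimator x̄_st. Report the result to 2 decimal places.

N = Σ N_h = 1450. Stratum weights W_h = N_h/N.
x̄_st = (260·3.3 + 310·2.9 + 590·2.3 + 290·2.4) / 1450 = 2.6276

x̄_st ≈ 2.63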